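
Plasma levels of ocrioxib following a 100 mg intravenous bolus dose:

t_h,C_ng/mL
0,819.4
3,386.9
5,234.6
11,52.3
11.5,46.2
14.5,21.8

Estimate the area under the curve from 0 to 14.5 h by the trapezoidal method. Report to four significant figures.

Trapezoidal AUC_0→14.5:
  [0→3]: (819.4+386.9)/2 × 3 = 1809.45
  [3→5]: (386.9+234.6)/2 × 2 = 621.5
  [5→11]: (234.6+52.3)/2 × 6 = 860.7
  [11→11.5]: (52.3+46.2)/2 × 0.5 = 24.625
  [11.5→14.5]: (46.2+21.8)/2 × 3 = 102.0
  Sum = 3418.275 ng/mL·h

AUC = 3418 ng/mL·h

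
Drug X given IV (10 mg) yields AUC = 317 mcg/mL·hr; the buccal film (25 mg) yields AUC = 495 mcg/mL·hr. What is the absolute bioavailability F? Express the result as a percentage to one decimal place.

F = (AUC_ev / D_ev) / (AUC_iv / D_iv)
  = (495/25) / (317/10)
  = 19.8 / 31.7 = 0.6246
  = 62.46%

F = 62.5%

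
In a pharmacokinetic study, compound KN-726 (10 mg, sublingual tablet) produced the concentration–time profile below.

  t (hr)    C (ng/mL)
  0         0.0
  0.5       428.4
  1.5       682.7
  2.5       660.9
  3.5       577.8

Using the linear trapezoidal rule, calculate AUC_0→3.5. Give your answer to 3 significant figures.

Trapezoidal AUC_0→3.5:
  [0→0.5]: (0.0+428.4)/2 × 0.5 = 107.1
  [0.5→1.5]: (428.4+682.7)/2 × 1 = 555.55
  [1.5→2.5]: (682.7+660.9)/2 × 1 = 671.8
  [2.5→3.5]: (660.9+577.8)/2 × 1 = 619.35
  Sum = 1953.8 ng/mL·hr

AUC = 1950 ng/mL·hr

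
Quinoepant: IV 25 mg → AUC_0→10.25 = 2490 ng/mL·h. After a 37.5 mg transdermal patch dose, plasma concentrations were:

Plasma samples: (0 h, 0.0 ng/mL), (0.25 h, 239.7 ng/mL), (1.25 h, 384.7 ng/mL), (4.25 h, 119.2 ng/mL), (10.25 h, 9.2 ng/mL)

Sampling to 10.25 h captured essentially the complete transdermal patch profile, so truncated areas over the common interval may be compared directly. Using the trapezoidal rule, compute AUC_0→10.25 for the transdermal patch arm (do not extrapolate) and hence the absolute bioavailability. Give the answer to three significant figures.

F = 0.397

Trapezoidal AUC_0→10.25 (transdermal patch):
  [0→0.25]: (0.0+239.7)/2 × 0.25 = 29.9625
  [0.25→1.25]: (239.7+384.7)/2 × 1 = 312.2
  [1.25→4.25]: (384.7+119.2)/2 × 3 = 755.85
  [4.25→10.25]: (119.2+9.2)/2 × 6 = 385.2
  Sum = 1483.2125 ng/mL·h
F = (AUC_ev/D_ev)/(AUC_iv/D_iv) = (1483.2125/37.5)/(2490/25) = 39.5523/99.6 = 0.3971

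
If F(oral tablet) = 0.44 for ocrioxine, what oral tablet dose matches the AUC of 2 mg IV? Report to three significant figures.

For equal systemic exposure: F × D_ev = D_iv
D_ev = D_iv / F = 2 / 0.44 = 4.54545 mg

D_oral = 4.55 mg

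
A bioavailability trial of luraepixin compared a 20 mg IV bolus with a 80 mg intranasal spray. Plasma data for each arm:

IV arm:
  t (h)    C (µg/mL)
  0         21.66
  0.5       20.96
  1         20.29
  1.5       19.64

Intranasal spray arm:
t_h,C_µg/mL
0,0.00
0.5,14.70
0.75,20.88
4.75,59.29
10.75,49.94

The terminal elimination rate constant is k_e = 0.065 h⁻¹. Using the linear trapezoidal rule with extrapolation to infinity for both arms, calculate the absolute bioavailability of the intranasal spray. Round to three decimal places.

Trapezoidal AUC_0→1.5 (IV):
  [0→0.5]: (21.66+20.96)/2 × 0.5 = 10.655
  [0.5→1]: (20.96+20.29)/2 × 0.5 = 10.3125
  [1→1.5]: (20.29+19.64)/2 × 0.5 = 9.9825
  Sum = 30.95 µg/mL·h
IV tail: 19.64/0.065 = 302.154; AUC_iv,0→∞ = 30.95 + 302.154 = 333.104 µg/mL·h
Trapezoidal AUC_0→10.75 (intranasal spray):
  [0→0.5]: (0.00+14.70)/2 × 0.5 = 3.675
  [0.5→0.75]: (14.70+20.88)/2 × 0.25 = 4.4475
  [0.75→4.75]: (20.88+59.29)/2 × 4 = 160.34
  [4.75→10.75]: (59.29+49.94)/2 × 6 = 327.69
  Sum = 496.1525 µg/mL·h
intranasal spray tail: 49.94/0.065 = 768.308; AUC_ev,0→∞ = 496.1525 + 768.308 = 1264.4605 µg/mL·h
F = (AUC_ev/D_ev)/(AUC_iv/D_iv) = (1264.4605/80)/(333.104/20) = 15.8058/16.6552 = 0.9490

F = 0.949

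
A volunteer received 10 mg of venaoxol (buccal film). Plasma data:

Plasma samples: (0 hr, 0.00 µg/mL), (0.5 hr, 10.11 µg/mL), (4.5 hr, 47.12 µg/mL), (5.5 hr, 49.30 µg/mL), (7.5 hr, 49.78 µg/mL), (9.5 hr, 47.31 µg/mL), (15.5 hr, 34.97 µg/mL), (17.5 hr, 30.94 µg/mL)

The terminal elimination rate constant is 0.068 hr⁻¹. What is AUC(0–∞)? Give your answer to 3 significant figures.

Trapezoidal AUC_0→17.5:
  [0→0.5]: (0.00+10.11)/2 × 0.5 = 2.5275
  [0.5→4.5]: (10.11+47.12)/2 × 4 = 114.46
  [4.5→5.5]: (47.12+49.30)/2 × 1 = 48.21
  [5.5→7.5]: (49.30+49.78)/2 × 2 = 99.08
  [7.5→9.5]: (49.78+47.31)/2 × 2 = 97.09
  [9.5→15.5]: (47.31+34.97)/2 × 6 = 246.84
  [15.5→17.5]: (34.97+30.94)/2 × 2 = 65.91
  Sum = 674.1175 µg/mL·hr
Extrapolated tail: C_last / k_e = 30.94 / 0.068 = 455.000
AUC_0→∞ = 674.1175 + 455.000 = 1129.1175 µg/mL·hr

AUC = 1130 µg/mL·hr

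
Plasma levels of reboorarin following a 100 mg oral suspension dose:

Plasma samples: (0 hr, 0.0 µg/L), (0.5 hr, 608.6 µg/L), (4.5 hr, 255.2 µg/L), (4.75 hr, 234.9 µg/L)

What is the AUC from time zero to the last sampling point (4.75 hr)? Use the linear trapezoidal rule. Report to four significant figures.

Trapezoidal AUC_0→4.75:
  [0→0.5]: (0.0+608.6)/2 × 0.5 = 152.15
  [0.5→4.5]: (608.6+255.2)/2 × 4 = 1727.6
  [4.5→4.75]: (255.2+234.9)/2 × 0.25 = 61.2625
  Sum = 1941.0125 µg/L·hr

AUC = 1941 µg/L·hr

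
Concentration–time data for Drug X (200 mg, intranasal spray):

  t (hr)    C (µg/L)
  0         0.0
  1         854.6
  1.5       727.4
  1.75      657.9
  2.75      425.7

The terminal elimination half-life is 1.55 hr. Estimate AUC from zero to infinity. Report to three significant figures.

AUC = 2490 µg/L·hr

Trapezoidal AUC_0→2.75:
  [0→1]: (0.0+854.6)/2 × 1 = 427.3
  [1→1.5]: (854.6+727.4)/2 × 0.5 = 395.5
  [1.5→1.75]: (727.4+657.9)/2 × 0.25 = 173.1625
  [1.75→2.75]: (657.9+425.7)/2 × 1 = 541.8
  Sum = 1537.7625 µg/L·hr
k_e = ln2 / t½ = 0.693147 / 1.55 = 0.4472 hr^-1
Extrapolated tail: C_last / k_e = 425.7 / 0.4472 = 951.923
AUC_0→∞ = 1537.7625 + 951.923 = 2489.6855 µg/L·hr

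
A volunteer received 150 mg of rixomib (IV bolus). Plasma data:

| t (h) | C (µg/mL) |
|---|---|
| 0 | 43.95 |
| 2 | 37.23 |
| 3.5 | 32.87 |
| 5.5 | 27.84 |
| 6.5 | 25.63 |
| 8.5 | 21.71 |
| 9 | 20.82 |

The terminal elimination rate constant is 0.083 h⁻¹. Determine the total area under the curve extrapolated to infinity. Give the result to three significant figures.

AUC = 530 µg/mL·h

Trapezoidal AUC_0→9:
  [0→2]: (43.95+37.23)/2 × 2 = 81.18
  [2→3.5]: (37.23+32.87)/2 × 1.5 = 52.575
  [3.5→5.5]: (32.87+27.84)/2 × 2 = 60.71
  [5.5→6.5]: (27.84+25.63)/2 × 1 = 26.735
  [6.5→8.5]: (25.63+21.71)/2 × 2 = 47.34
  [8.5→9]: (21.71+20.82)/2 × 0.5 = 10.6325
  Sum = 279.1725 µg/mL·h
Extrapolated tail: C_last / k_e = 20.82 / 0.083 = 250.843
AUC_0→∞ = 279.1725 + 250.843 = 530.0155 µg/mL·h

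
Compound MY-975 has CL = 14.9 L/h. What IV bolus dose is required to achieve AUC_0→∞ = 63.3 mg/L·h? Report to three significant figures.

Dose = 943 mg

Dose_iv = CL × AUC_0→∞
     = 14.9 × 63.3 = 943.17 mg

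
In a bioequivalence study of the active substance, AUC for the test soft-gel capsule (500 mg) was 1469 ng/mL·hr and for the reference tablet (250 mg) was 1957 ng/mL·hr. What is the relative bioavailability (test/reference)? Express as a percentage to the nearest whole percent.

F_rel = (AUC_test/D_test) / (AUC_ref/D_ref)
      = (1469/500) / (1957/250)
      = 2.938 / 7.828 = 0.3753 = 37.53%

F_rel = 38%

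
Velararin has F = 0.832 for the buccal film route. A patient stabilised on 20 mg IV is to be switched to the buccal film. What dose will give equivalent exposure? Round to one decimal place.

For equal systemic exposure: F × D_ev = D_iv
D_ev = D_iv / F = 20 / 0.832 = 24.0385 mg

D_buccal = 24.0 mg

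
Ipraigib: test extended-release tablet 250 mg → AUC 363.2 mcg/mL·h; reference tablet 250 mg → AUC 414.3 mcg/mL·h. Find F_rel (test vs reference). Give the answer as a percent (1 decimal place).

F_rel = 87.7%

F_rel = (AUC_test/D_test) / (AUC_ref/D_ref)
      = (363.2/250) / (414.3/250)
      = 1.4528 / 1.6572 = 0.8767 = 87.67%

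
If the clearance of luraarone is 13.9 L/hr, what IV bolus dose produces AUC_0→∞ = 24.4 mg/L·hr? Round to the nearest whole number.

Dose_iv = CL × AUC_0→∞
     = 13.9 × 24.4 = 339.16 mg

Dose = 339 mg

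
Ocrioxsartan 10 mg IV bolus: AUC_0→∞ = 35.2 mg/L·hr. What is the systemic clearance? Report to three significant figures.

CL = Dose_iv / AUC_0→∞
   = 10 / 35.2 = 0.284091 L/hr

CL = 0.284 L/hr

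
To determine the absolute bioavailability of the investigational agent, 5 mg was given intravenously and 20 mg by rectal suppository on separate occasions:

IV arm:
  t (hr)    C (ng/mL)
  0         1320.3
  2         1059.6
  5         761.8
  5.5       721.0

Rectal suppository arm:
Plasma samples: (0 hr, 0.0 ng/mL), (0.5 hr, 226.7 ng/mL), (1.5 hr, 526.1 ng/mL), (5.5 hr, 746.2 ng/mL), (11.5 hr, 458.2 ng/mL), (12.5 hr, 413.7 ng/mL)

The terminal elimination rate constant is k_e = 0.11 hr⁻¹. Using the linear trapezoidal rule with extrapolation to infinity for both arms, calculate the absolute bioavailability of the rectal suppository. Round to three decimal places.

Trapezoidal AUC_0→5.5 (IV):
  [0→2]: (1320.3+1059.6)/2 × 2 = 2379.9
  [2→5]: (1059.6+761.8)/2 × 3 = 2732.1
  [5→5.5]: (761.8+721.0)/2 × 0.5 = 370.7
  Sum = 5482.7 ng/mL·hr
IV tail: 721.0/0.11 = 6554.545; AUC_iv,0→∞ = 5482.7 + 6554.545 = 12037.245 ng/mL·hr
Trapezoidal AUC_0→12.5 (rectal suppository):
  [0→0.5]: (0.0+226.7)/2 × 0.5 = 56.675
  [0.5→1.5]: (226.7+526.1)/2 × 1 = 376.4
  [1.5→5.5]: (526.1+746.2)/2 × 4 = 2544.6
  [5.5→11.5]: (746.2+458.2)/2 × 6 = 3613.2
  [11.5→12.5]: (458.2+413.7)/2 × 1 = 435.95
  Sum = 7026.825 ng/mL·hr
rectal suppository tail: 413.7/0.11 = 3760.909; AUC_ev,0→∞ = 7026.825 + 3760.909 = 10787.734 ng/mL·hr
F = (AUC_ev/D_ev)/(AUC_iv/D_iv) = (10787.734/20)/(12037.245/5) = 539.3867/2407.449 = 0.2240

F = 0.224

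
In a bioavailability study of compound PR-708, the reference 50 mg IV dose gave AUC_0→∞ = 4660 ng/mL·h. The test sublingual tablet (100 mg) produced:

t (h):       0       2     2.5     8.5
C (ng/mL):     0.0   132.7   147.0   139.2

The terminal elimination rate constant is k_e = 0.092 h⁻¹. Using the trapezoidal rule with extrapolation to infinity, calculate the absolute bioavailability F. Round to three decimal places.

Trapezoidal AUC_0→8.5 (sublingual tablet):
  [0→2]: (0.0+132.7)/2 × 2 = 132.7
  [2→2.5]: (132.7+147.0)/2 × 0.5 = 69.925
  [2.5→8.5]: (147.0+139.2)/2 × 6 = 858.6
  Sum = 1061.225 ng/mL·h
Tail: C_last/k_e = 139.2/0.092 = 1513.043
AUC_0→∞ (sublingual tablet) = 1061.225 + 1513.043 = 2574.268 ng/mL·h
F = (AUC_ev/D_ev)/(AUC_iv/D_iv) = (2574.268/100)/(4660/50) = 25.74268/93.2 = 0.2762

F = 0.276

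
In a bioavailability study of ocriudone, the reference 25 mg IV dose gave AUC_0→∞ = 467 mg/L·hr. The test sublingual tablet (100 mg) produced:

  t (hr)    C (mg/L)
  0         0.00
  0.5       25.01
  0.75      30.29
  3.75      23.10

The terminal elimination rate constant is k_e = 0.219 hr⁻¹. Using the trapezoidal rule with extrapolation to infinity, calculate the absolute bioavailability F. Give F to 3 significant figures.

Trapezoidal AUC_0→3.75 (sublingual tablet):
  [0→0.5]: (0.00+25.01)/2 × 0.5 = 6.2525
  [0.5→0.75]: (25.01+30.29)/2 × 0.25 = 6.9125
  [0.75→3.75]: (30.29+23.10)/2 × 3 = 80.085
  Sum = 93.25 mg/L·hr
Tail: C_last/k_e = 23.10/0.219 = 105.479
AUC_0→∞ (sublingual tablet) = 93.25 + 105.479 = 198.729 mg/L·hr
F = (AUC_ev/D_ev)/(AUC_iv/D_iv) = (198.729/100)/(467/25) = 1.98729/18.68 = 0.1064

F = 0.106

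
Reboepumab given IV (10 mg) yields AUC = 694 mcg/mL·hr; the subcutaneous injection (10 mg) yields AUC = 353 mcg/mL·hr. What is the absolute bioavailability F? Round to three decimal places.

F = (AUC_ev / D_ev) / (AUC_iv / D_iv)
  = (353/10) / (694/10)
  = 35.3 / 69.4 = 0.5086

F = 0.509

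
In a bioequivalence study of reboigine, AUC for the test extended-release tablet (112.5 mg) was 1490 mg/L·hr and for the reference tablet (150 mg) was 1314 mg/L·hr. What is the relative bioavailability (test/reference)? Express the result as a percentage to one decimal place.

F_rel = 151.2%

F_rel = (AUC_test/D_test) / (AUC_ref/D_ref)
      = (1490/112.5) / (1314/150)
      = 13.2444 / 8.76 = 1.5119 = 151.19%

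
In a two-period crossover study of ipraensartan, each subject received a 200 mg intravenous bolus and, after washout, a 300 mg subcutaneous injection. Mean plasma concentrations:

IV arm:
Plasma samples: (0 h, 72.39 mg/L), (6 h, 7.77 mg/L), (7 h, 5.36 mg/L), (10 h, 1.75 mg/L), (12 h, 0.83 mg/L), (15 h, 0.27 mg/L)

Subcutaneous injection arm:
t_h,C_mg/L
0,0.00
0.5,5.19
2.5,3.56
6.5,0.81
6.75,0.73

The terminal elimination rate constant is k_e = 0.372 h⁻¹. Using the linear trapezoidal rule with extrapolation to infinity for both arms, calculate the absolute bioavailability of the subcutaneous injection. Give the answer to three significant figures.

F = 0.0532

Trapezoidal AUC_0→15 (IV):
  [0→6]: (72.39+7.77)/2 × 6 = 240.48
  [6→7]: (7.77+5.36)/2 × 1 = 6.565
  [7→10]: (5.36+1.75)/2 × 3 = 10.665
  [10→12]: (1.75+0.83)/2 × 2 = 2.58
  [12→15]: (0.83+0.27)/2 × 3 = 1.65
  Sum = 261.94 mg/L·h
IV tail: 0.27/0.372 = 0.726; AUC_iv,0→∞ = 261.94 + 0.726 = 262.666 mg/L·h
Trapezoidal AUC_0→6.75 (subcutaneous injection):
  [0→0.5]: (0.00+5.19)/2 × 0.5 = 1.2975
  [0.5→2.5]: (5.19+3.56)/2 × 2 = 8.75
  [2.5→6.5]: (3.56+0.81)/2 × 4 = 8.74
  [6.5→6.75]: (0.81+0.73)/2 × 0.25 = 0.1925
  Sum = 18.98 mg/L·h
subcutaneous injection tail: 0.73/0.372 = 1.962; AUC_ev,0→∞ = 18.98 + 1.962 = 20.942 mg/L·h
F = (AUC_ev/D_ev)/(AUC_iv/D_iv) = (20.942/300)/(262.666/200) = 0.0698067/1.31333 = 0.0532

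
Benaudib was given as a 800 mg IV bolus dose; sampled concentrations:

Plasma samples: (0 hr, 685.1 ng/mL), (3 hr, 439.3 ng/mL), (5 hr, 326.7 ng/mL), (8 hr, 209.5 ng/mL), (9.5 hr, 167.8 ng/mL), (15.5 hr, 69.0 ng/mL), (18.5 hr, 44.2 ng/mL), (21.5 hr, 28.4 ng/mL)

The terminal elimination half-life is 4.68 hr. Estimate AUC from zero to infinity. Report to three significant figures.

AUC = 4720 ng/mL·hr

Trapezoidal AUC_0→21.5:
  [0→3]: (685.1+439.3)/2 × 3 = 1686.6
  [3→5]: (439.3+326.7)/2 × 2 = 766.0
  [5→8]: (326.7+209.5)/2 × 3 = 804.3
  [8→9.5]: (209.5+167.8)/2 × 1.5 = 282.975
  [9.5→15.5]: (167.8+69.0)/2 × 6 = 710.4
  [15.5→18.5]: (69.0+44.2)/2 × 3 = 169.8
  [18.5→21.5]: (44.2+28.4)/2 × 3 = 108.9
  Sum = 4528.975 ng/mL·hr
k_e = ln2 / t½ = 0.693147 / 4.68 = 0.1481 hr^-1
Extrapolated tail: C_last / k_e = 28.4 / 0.1481 = 191.762
AUC_0→∞ = 4528.975 + 191.762 = 4720.737 ng/mL·hr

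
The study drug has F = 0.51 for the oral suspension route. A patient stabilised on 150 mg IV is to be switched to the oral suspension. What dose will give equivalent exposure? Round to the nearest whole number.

For equal systemic exposure: F × D_ev = D_iv
D_ev = D_iv / F = 150 / 0.51 = 294.118 mg

D_oral = 294 mg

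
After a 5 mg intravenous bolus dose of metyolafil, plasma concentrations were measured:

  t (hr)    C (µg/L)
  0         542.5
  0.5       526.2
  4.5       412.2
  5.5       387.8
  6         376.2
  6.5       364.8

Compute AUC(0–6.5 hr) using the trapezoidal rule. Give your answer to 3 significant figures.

Trapezoidal AUC_0→6.5:
  [0→0.5]: (542.5+526.2)/2 × 0.5 = 267.175
  [0.5→4.5]: (526.2+412.2)/2 × 4 = 1876.8
  [4.5→5.5]: (412.2+387.8)/2 × 1 = 400.0
  [5.5→6]: (387.8+376.2)/2 × 0.5 = 191.0
  [6→6.5]: (376.2+364.8)/2 × 0.5 = 185.25
  Sum = 2920.225 µg/L·hr

AUC = 2920 µg/L·hr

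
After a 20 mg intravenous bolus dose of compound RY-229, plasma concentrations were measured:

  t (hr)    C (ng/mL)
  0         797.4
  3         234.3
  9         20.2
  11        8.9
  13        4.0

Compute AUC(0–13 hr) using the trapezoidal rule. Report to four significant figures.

AUC = 2353 ng/mL·hr

Trapezoidal AUC_0→13:
  [0→3]: (797.4+234.3)/2 × 3 = 1547.55
  [3→9]: (234.3+20.2)/2 × 6 = 763.5
  [9→11]: (20.2+8.9)/2 × 2 = 29.1
  [11→13]: (8.9+4.0)/2 × 2 = 12.9
  Sum = 2353.05 ng/mL·hr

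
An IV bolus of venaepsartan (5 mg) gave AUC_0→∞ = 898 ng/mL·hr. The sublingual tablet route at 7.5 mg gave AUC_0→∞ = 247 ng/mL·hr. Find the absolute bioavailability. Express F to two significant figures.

F = 0.18

F = (AUC_ev / D_ev) / (AUC_iv / D_iv)
  = (247/7.5) / (898/5)
  = 32.9333 / 179.6 = 0.1834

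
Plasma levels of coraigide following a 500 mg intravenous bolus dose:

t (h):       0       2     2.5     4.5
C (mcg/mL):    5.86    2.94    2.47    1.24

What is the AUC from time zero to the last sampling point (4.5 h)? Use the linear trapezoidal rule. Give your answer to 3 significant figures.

AUC = 13.9 mcg/mL·h

Trapezoidal AUC_0→4.5:
  [0→2]: (5.86+2.94)/2 × 2 = 8.8
  [2→2.5]: (2.94+2.47)/2 × 0.5 = 1.3525
  [2.5→4.5]: (2.47+1.24)/2 × 2 = 3.71
  Sum = 13.8625 mcg/mL·h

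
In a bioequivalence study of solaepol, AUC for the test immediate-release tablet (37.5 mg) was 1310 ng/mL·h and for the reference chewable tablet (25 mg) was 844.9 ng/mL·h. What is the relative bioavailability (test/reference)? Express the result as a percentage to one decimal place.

F_rel = (AUC_test/D_test) / (AUC_ref/D_ref)
      = (1310/37.5) / (844.9/25)
      = 34.9333 / 33.796 = 1.0337 = 103.37%

F_rel = 103.4%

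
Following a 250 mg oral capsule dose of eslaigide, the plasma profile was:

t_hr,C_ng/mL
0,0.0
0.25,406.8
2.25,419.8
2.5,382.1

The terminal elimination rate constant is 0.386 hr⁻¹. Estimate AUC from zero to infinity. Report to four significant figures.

AUC = 1968 ng/mL·hr

Trapezoidal AUC_0→2.5:
  [0→0.25]: (0.0+406.8)/2 × 0.25 = 50.85
  [0.25→2.25]: (406.8+419.8)/2 × 2 = 826.6
  [2.25→2.5]: (419.8+382.1)/2 × 0.25 = 100.2375
  Sum = 977.6875 ng/mL·hr
Extrapolated tail: C_last / k_e = 382.1 / 0.386 = 989.896
AUC_0→∞ = 977.6875 + 989.896 = 1967.5835 ng/mL·hr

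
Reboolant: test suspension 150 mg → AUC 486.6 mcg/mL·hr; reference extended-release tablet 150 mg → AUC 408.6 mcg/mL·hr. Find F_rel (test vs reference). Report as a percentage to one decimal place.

F_rel = 119.1%

F_rel = (AUC_test/D_test) / (AUC_ref/D_ref)
      = (486.6/150) / (408.6/150)
      = 3.244 / 2.724 = 1.1909 = 119.09%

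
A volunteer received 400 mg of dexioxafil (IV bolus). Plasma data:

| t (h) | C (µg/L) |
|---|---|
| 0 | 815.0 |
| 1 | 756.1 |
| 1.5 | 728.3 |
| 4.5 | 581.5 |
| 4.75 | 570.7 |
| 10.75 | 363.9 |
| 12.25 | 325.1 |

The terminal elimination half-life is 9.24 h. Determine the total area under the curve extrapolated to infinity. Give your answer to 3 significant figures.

AUC = 10900 µg/L·h

Trapezoidal AUC_0→12.25:
  [0→1]: (815.0+756.1)/2 × 1 = 785.55
  [1→1.5]: (756.1+728.3)/2 × 0.5 = 371.1
  [1.5→4.5]: (728.3+581.5)/2 × 3 = 1964.7
  [4.5→4.75]: (581.5+570.7)/2 × 0.25 = 144.025
  [4.75→10.75]: (570.7+363.9)/2 × 6 = 2803.8
  [10.75→12.25]: (363.9+325.1)/2 × 1.5 = 516.75
  Sum = 6585.925 µg/L·h
k_e = ln2 / t½ = 0.693147 / 9.24 = 0.0750 h^-1
Extrapolated tail: C_last / k_e = 325.1 / 0.075 = 4334.667
AUC_0→∞ = 6585.925 + 4334.667 = 10920.592 µg/L·h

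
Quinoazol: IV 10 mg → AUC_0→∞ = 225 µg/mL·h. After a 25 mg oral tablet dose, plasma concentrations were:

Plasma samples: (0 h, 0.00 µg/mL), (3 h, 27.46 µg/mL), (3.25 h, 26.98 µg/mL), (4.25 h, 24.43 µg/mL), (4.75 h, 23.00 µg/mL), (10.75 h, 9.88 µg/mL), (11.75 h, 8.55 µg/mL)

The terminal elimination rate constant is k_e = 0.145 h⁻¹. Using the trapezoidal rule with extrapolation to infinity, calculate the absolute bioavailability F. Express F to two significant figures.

F = 0.45

Trapezoidal AUC_0→11.75 (oral tablet):
  [0→3]: (0.00+27.46)/2 × 3 = 41.19
  [3→3.25]: (27.46+26.98)/2 × 0.25 = 6.805
  [3.25→4.25]: (26.98+24.43)/2 × 1 = 25.705
  [4.25→4.75]: (24.43+23.00)/2 × 0.5 = 11.8575
  [4.75→10.75]: (23.00+9.88)/2 × 6 = 98.64
  [10.75→11.75]: (9.88+8.55)/2 × 1 = 9.215
  Sum = 193.4125 µg/mL·h
Tail: C_last/k_e = 8.55/0.145 = 58.966
AUC_0→∞ (oral tablet) = 193.4125 + 58.966 = 252.3785 µg/mL·h
F = (AUC_ev/D_ev)/(AUC_iv/D_iv) = (252.3785/25)/(225/10) = 10.09514/22.5 = 0.4487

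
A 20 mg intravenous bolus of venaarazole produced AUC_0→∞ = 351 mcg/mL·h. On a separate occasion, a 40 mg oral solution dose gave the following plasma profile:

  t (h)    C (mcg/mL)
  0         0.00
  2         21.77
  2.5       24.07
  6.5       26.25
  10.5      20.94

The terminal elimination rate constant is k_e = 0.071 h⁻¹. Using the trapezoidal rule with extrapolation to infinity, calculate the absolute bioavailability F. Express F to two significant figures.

F = 0.75

Trapezoidal AUC_0→10.5 (oral solution):
  [0→2]: (0.00+21.77)/2 × 2 = 21.77
  [2→2.5]: (21.77+24.07)/2 × 0.5 = 11.46
  [2.5→6.5]: (24.07+26.25)/2 × 4 = 100.64
  [6.5→10.5]: (26.25+20.94)/2 × 4 = 94.38
  Sum = 228.25 mcg/mL·h
Tail: C_last/k_e = 20.94/0.071 = 294.930
AUC_0→∞ (oral solution) = 228.25 + 294.930 = 523.18 mcg/mL·h
F = (AUC_ev/D_ev)/(AUC_iv/D_iv) = (523.18/40)/(351/20) = 13.0795/17.55 = 0.7453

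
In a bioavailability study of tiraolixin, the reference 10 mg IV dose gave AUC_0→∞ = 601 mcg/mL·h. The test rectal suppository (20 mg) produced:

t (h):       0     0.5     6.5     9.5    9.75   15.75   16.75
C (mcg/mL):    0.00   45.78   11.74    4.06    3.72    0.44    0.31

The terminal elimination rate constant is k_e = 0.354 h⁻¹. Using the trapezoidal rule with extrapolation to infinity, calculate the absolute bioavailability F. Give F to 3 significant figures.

Trapezoidal AUC_0→16.75 (rectal suppository):
  [0→0.5]: (0.00+45.78)/2 × 0.5 = 11.445
  [0.5→6.5]: (45.78+11.74)/2 × 6 = 172.56
  [6.5→9.5]: (11.74+4.06)/2 × 3 = 23.7
  [9.5→9.75]: (4.06+3.72)/2 × 0.25 = 0.9725
  [9.75→15.75]: (3.72+0.44)/2 × 6 = 12.48
  [15.75→16.75]: (0.44+0.31)/2 × 1 = 0.375
  Sum = 221.5325 mcg/mL·h
Tail: C_last/k_e = 0.31/0.354 = 0.876
AUC_0→∞ (rectal suppository) = 221.5325 + 0.876 = 222.4085 mcg/mL·h
F = (AUC_ev/D_ev)/(AUC_iv/D_iv) = (222.4085/20)/(601/10) = 11.120425/60.1 = 0.1850

F = 0.185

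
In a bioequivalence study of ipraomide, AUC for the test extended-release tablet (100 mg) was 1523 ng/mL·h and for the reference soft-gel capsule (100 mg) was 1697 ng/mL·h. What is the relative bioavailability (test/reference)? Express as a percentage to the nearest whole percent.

F_rel = 90%

F_rel = (AUC_test/D_test) / (AUC_ref/D_ref)
      = (1523/100) / (1697/100)
      = 15.23 / 16.97 = 0.8975 = 89.75%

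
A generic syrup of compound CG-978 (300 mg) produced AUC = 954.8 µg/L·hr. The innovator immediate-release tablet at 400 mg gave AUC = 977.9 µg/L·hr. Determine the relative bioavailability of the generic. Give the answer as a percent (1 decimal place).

F_rel = 130.2%

F_rel = (AUC_test/D_test) / (AUC_ref/D_ref)
      = (954.8/300) / (977.9/400)
      = 3.18267 / 2.44475 = 1.3018 = 130.18%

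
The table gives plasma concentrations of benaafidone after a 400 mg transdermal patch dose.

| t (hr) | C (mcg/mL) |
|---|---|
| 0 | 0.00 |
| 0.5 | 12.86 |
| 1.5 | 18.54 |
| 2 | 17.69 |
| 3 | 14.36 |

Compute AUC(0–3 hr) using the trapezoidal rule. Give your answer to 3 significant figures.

Trapezoidal AUC_0→3:
  [0→0.5]: (0.00+12.86)/2 × 0.5 = 3.215
  [0.5→1.5]: (12.86+18.54)/2 × 1 = 15.7
  [1.5→2]: (18.54+17.69)/2 × 0.5 = 9.0575
  [2→3]: (17.69+14.36)/2 × 1 = 16.025
  Sum = 43.9975 mcg/mL·hr

AUC = 44.0 mcg/mL·hr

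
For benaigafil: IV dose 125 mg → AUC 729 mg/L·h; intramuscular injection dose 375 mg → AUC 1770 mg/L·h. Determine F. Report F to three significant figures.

F = (AUC_ev / D_ev) / (AUC_iv / D_iv)
  = (1770/375) / (729/125)
  = 4.72 / 5.832 = 0.8093

F = 0.809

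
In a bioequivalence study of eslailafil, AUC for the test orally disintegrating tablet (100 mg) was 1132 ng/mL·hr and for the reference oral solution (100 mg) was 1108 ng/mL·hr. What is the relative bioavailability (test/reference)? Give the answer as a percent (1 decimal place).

F_rel = 102.2%

F_rel = (AUC_test/D_test) / (AUC_ref/D_ref)
      = (1132/100) / (1108/100)
      = 11.32 / 11.08 = 1.0217 = 102.17%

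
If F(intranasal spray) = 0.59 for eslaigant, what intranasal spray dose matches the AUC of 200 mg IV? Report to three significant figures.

For equal systemic exposure: F × D_ev = D_iv
D_ev = D_iv / F = 200 / 0.59 = 338.983 mg

D_intranasal = 339 mg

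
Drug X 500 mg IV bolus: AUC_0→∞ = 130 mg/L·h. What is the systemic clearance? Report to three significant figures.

CL = 3.85 L/h

CL = Dose_iv / AUC_0→∞
   = 500 / 130 = 3.84615 L/h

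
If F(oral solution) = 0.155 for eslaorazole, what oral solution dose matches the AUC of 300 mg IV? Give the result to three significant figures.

D_oral = 1940 mg

For equal systemic exposure: F × D_ev = D_iv
D_ev = D_iv / F = 300 / 0.155 = 1935.48 mg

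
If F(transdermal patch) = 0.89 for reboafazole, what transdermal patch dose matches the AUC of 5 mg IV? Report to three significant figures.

D_transdermal = 5.62 mg

For equal systemic exposure: F × D_ev = D_iv
D_ev = D_iv / F = 5 / 0.89 = 5.61798 mg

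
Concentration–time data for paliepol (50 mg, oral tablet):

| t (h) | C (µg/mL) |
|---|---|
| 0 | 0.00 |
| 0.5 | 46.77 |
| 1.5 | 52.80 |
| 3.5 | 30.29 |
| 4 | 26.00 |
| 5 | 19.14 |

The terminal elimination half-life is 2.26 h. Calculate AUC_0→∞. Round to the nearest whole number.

AUC = 244 µg/mL·h

Trapezoidal AUC_0→5:
  [0→0.5]: (0.00+46.77)/2 × 0.5 = 11.6925
  [0.5→1.5]: (46.77+52.80)/2 × 1 = 49.785
  [1.5→3.5]: (52.80+30.29)/2 × 2 = 83.09
  [3.5→4]: (30.29+26.00)/2 × 0.5 = 14.0725
  [4→5]: (26.00+19.14)/2 × 1 = 22.57
  Sum = 181.21 µg/mL·h
k_e = ln2 / t½ = 0.693147 / 2.26 = 0.3067 h^-1
Extrapolated tail: C_last / k_e = 19.14 / 0.3067 = 62.406
AUC_0→∞ = 181.21 + 62.406 = 243.616 µg/mL·h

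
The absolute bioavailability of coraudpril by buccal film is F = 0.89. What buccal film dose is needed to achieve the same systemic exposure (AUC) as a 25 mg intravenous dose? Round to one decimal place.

For equal systemic exposure: F × D_ev = D_iv
D_ev = D_iv / F = 25 / 0.89 = 28.0899 mg

D_buccal = 28.1 mg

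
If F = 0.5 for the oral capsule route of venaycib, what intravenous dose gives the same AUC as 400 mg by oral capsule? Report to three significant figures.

Systemic exposure from an extravascular dose = F × D_ev, so the equivalent IV dose is F × D_ev.
D_iv = F × D_ev = 0.5 × 400 = 200 mg

D_iv = 200 mg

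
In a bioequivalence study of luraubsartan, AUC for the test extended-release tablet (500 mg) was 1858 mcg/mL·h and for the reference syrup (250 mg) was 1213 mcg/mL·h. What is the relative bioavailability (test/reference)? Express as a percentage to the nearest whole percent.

F_rel = (AUC_test/D_test) / (AUC_ref/D_ref)
      = (1858/500) / (1213/250)
      = 3.716 / 4.852 = 0.7659 = 76.59%

F_rel = 77%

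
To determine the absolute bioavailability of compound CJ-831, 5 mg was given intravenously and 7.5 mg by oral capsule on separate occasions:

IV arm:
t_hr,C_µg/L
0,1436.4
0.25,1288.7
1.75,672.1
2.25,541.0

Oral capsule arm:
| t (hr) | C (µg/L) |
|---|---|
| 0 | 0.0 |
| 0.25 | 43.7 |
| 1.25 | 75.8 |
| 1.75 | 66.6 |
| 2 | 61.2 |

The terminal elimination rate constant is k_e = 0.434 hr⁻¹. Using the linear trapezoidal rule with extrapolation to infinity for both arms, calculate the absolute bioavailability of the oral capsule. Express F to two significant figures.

F = 0.051

Trapezoidal AUC_0→2.25 (IV):
  [0→0.25]: (1436.4+1288.7)/2 × 0.25 = 340.6375
  [0.25→1.75]: (1288.7+672.1)/2 × 1.5 = 1470.6
  [1.75→2.25]: (672.1+541.0)/2 × 0.5 = 303.275
  Sum = 2114.5125 µg/L·hr
IV tail: 541.0/0.434 = 1246.544; AUC_iv,0→∞ = 2114.5125 + 1246.544 = 3361.0565 µg/L·hr
Trapezoidal AUC_0→2 (oral capsule):
  [0→0.25]: (0.0+43.7)/2 × 0.25 = 5.4625
  [0.25→1.25]: (43.7+75.8)/2 × 1 = 59.75
  [1.25→1.75]: (75.8+66.6)/2 × 0.5 = 35.6
  [1.75→2]: (66.6+61.2)/2 × 0.25 = 15.975
  Sum = 116.7875 µg/L·hr
oral capsule tail: 61.2/0.434 = 141.014; AUC_ev,0→∞ = 116.7875 + 141.014 = 257.8015 µg/L·hr
F = (AUC_ev/D_ev)/(AUC_iv/D_iv) = (257.8015/7.5)/(3361.0565/5) = 34.3735/672.2113 = 0.0511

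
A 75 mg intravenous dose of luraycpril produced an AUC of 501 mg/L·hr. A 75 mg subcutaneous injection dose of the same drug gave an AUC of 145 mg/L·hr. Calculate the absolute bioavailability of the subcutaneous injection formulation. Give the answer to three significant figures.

F = 0.289

F = (AUC_ev / D_ev) / (AUC_iv / D_iv)
  = (145/75) / (501/75)
  = 1.93333 / 6.68 = 0.2894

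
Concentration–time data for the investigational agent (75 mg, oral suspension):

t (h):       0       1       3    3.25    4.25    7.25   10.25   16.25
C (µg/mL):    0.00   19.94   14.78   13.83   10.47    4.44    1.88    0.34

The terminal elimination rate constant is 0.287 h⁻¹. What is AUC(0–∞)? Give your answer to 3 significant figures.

Trapezoidal AUC_0→16.25:
  [0→1]: (0.00+19.94)/2 × 1 = 9.97
  [1→3]: (19.94+14.78)/2 × 2 = 34.72
  [3→3.25]: (14.78+13.83)/2 × 0.25 = 3.57625
  [3.25→4.25]: (13.83+10.47)/2 × 1 = 12.15
  [4.25→7.25]: (10.47+4.44)/2 × 3 = 22.365
  [7.25→10.25]: (4.44+1.88)/2 × 3 = 9.48
  [10.25→16.25]: (1.88+0.34)/2 × 6 = 6.66
  Sum = 98.92125 µg/mL·h
Extrapolated tail: C_last / k_e = 0.34 / 0.287 = 1.185
AUC_0→∞ = 98.92125 + 1.185 = 100.10625 µg/mL·h

AUC = 100 µg/mL·h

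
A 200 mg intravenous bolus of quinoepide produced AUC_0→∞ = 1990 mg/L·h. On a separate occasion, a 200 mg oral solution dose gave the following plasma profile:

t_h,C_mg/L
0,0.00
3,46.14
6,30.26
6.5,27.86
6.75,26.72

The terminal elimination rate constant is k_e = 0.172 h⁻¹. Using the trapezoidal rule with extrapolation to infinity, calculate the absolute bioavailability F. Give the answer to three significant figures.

Trapezoidal AUC_0→6.75 (oral solution):
  [0→3]: (0.00+46.14)/2 × 3 = 69.21
  [3→6]: (46.14+30.26)/2 × 3 = 114.6
  [6→6.5]: (30.26+27.86)/2 × 0.5 = 14.53
  [6.5→6.75]: (27.86+26.72)/2 × 0.25 = 6.8225
  Sum = 205.1625 mg/L·h
Tail: C_last/k_e = 26.72/0.172 = 155.349
AUC_0→∞ (oral solution) = 205.1625 + 155.349 = 360.5115 mg/L·h
F = (AUC_ev/D_ev)/(AUC_iv/D_iv) = (360.5115/200)/(1990/200) = 1.8025575/9.95 = 0.1812

F = 0.181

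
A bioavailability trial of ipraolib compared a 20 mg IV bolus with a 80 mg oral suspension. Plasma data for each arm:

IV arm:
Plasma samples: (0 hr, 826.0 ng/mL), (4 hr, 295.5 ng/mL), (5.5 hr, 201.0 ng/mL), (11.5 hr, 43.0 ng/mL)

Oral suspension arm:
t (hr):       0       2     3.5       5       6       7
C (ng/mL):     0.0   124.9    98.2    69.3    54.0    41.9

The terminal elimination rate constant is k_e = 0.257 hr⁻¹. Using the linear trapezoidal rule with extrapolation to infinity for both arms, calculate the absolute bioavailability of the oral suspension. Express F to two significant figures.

F = 0.049

Trapezoidal AUC_0→11.5 (IV):
  [0→4]: (826.0+295.5)/2 × 4 = 2243.0
  [4→5.5]: (295.5+201.0)/2 × 1.5 = 372.375
  [5.5→11.5]: (201.0+43.0)/2 × 6 = 732.0
  Sum = 3347.375 ng/mL·hr
IV tail: 43.0/0.257 = 167.315; AUC_iv,0→∞ = 3347.375 + 167.315 = 3514.69 ng/mL·hr
Trapezoidal AUC_0→7 (oral suspension):
  [0→2]: (0.0+124.9)/2 × 2 = 124.9
  [2→3.5]: (124.9+98.2)/2 × 1.5 = 167.325
  [3.5→5]: (98.2+69.3)/2 × 1.5 = 125.625
  [5→6]: (69.3+54.0)/2 × 1 = 61.65
  [6→7]: (54.0+41.9)/2 × 1 = 47.95
  Sum = 527.45 ng/mL·hr
oral suspension tail: 41.9/0.257 = 163.035; AUC_ev,0→∞ = 527.45 + 163.035 = 690.485 ng/mL·hr
F = (AUC_ev/D_ev)/(AUC_iv/D_iv) = (690.485/80)/(3514.69/20) = 8.6310625/175.7345 = 0.0491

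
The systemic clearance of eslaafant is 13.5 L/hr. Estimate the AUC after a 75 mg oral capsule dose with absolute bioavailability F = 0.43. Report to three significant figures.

AUC = 2.39 mg/L·hr

AUC_0→∞ = F × Dose / CL
        = 0.43 × 75 / 13.5 = 2.38889 mg/L·hr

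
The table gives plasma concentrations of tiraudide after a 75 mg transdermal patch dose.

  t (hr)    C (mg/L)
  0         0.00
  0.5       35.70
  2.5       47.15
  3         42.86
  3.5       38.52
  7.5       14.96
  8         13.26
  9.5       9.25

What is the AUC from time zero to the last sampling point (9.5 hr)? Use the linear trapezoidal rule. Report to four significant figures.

AUC = 265.5 mg/L·hr

Trapezoidal AUC_0→9.5:
  [0→0.5]: (0.00+35.70)/2 × 0.5 = 8.925
  [0.5→2.5]: (35.70+47.15)/2 × 2 = 82.85
  [2.5→3]: (47.15+42.86)/2 × 0.5 = 22.5025
  [3→3.5]: (42.86+38.52)/2 × 0.5 = 20.345
  [3.5→7.5]: (38.52+14.96)/2 × 4 = 106.96
  [7.5→8]: (14.96+13.26)/2 × 0.5 = 7.055
  [8→9.5]: (13.26+9.25)/2 × 1.5 = 16.8825
  Sum = 265.52 mg/L·hr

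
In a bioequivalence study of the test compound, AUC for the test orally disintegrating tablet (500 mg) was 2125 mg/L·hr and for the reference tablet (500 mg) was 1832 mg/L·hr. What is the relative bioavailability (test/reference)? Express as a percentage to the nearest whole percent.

F_rel = 116%

F_rel = (AUC_test/D_test) / (AUC_ref/D_ref)
      = (2125/500) / (1832/500)
      = 4.25 / 3.664 = 1.1599 = 115.99%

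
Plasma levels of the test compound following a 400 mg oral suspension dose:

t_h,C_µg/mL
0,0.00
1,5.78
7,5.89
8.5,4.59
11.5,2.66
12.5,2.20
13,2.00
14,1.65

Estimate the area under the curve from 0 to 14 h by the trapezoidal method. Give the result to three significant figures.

AUC = 61.9 µg/mL·h

Trapezoidal AUC_0→14:
  [0→1]: (0.00+5.78)/2 × 1 = 2.89
  [1→7]: (5.78+5.89)/2 × 6 = 35.01
  [7→8.5]: (5.89+4.59)/2 × 1.5 = 7.86
  [8.5→11.5]: (4.59+2.66)/2 × 3 = 10.875
  [11.5→12.5]: (2.66+2.20)/2 × 1 = 2.43
  [12.5→13]: (2.20+2.00)/2 × 0.5 = 1.05
  [13→14]: (2.00+1.65)/2 × 1 = 1.825
  Sum = 61.94 µg/mL·h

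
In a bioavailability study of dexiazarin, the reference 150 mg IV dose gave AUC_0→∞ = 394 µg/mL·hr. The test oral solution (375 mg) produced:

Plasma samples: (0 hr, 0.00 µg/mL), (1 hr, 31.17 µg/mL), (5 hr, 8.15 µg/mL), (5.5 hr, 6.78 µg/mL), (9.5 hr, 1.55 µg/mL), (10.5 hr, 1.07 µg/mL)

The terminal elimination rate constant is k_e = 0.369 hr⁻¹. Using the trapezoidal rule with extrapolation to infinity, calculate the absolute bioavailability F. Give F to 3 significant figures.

Trapezoidal AUC_0→10.5 (oral solution):
  [0→1]: (0.00+31.17)/2 × 1 = 15.585
  [1→5]: (31.17+8.15)/2 × 4 = 78.64
  [5→5.5]: (8.15+6.78)/2 × 0.5 = 3.7325
  [5.5→9.5]: (6.78+1.55)/2 × 4 = 16.66
  [9.5→10.5]: (1.55+1.07)/2 × 1 = 1.31
  Sum = 115.9275 µg/mL·hr
Tail: C_last/k_e = 1.07/0.369 = 2.900
AUC_0→∞ (oral solution) = 115.9275 + 2.900 = 118.8275 µg/mL·hr
F = (AUC_ev/D_ev)/(AUC_iv/D_iv) = (118.8275/375)/(394/150) = 0.316873/2.62667 = 0.1206

F = 0.121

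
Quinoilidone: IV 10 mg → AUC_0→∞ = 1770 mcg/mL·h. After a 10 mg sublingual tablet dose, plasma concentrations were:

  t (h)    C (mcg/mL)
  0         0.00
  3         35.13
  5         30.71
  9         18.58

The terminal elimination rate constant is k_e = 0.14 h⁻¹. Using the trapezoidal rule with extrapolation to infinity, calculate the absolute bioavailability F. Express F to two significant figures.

F = 0.20

Trapezoidal AUC_0→9 (sublingual tablet):
  [0→3]: (0.00+35.13)/2 × 3 = 52.695
  [3→5]: (35.13+30.71)/2 × 2 = 65.84
  [5→9]: (30.71+18.58)/2 × 4 = 98.58
  Sum = 217.115 mcg/mL·h
Tail: C_last/k_e = 18.58/0.14 = 132.714
AUC_0→∞ (sublingual tablet) = 217.115 + 132.714 = 349.829 mcg/mL·h
F = (AUC_ev/D_ev)/(AUC_iv/D_iv) = (349.829/10)/(1770/10) = 34.9829/177 = 0.1976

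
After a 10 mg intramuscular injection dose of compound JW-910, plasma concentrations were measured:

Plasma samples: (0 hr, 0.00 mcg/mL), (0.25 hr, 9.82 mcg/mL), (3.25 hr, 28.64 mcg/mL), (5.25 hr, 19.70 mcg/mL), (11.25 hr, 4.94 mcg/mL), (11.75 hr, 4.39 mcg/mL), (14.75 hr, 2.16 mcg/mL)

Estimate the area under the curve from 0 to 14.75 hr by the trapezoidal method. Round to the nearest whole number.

AUC = 193 mcg/mL·hr

Trapezoidal AUC_0→14.75:
  [0→0.25]: (0.00+9.82)/2 × 0.25 = 1.2275
  [0.25→3.25]: (9.82+28.64)/2 × 3 = 57.69
  [3.25→5.25]: (28.64+19.70)/2 × 2 = 48.34
  [5.25→11.25]: (19.70+4.94)/2 × 6 = 73.92
  [11.25→11.75]: (4.94+4.39)/2 × 0.5 = 2.3325
  [11.75→14.75]: (4.39+2.16)/2 × 3 = 9.825
  Sum = 193.335 mcg/mL·hr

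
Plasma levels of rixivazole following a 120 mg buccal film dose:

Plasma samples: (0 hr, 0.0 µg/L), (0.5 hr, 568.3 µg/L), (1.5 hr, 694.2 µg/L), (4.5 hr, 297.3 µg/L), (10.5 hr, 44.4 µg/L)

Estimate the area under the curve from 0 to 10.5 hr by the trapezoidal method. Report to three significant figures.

Trapezoidal AUC_0→10.5:
  [0→0.5]: (0.0+568.3)/2 × 0.5 = 142.075
  [0.5→1.5]: (568.3+694.2)/2 × 1 = 631.25
  [1.5→4.5]: (694.2+297.3)/2 × 3 = 1487.25
  [4.5→10.5]: (297.3+44.4)/2 × 6 = 1025.1
  Sum = 3285.675 µg/L·hr

AUC = 3290 µg/L·hr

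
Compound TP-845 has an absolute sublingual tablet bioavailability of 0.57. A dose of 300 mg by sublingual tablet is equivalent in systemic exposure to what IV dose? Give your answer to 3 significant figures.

Systemic exposure from an extravascular dose = F × D_ev, so the equivalent IV dose is F × D_ev.
D_iv = F × D_ev = 0.57 × 300 = 171 mg

D_iv = 171 mg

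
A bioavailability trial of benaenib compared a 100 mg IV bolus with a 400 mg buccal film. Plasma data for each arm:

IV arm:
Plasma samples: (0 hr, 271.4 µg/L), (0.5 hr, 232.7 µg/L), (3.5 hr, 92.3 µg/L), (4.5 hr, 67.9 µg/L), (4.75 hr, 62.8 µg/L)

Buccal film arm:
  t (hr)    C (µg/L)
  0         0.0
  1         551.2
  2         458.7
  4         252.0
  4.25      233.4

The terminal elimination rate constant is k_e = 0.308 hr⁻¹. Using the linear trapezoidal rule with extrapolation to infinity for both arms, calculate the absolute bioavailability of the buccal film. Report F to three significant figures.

Trapezoidal AUC_0→4.75 (IV):
  [0→0.5]: (271.4+232.7)/2 × 0.5 = 126.025
  [0.5→3.5]: (232.7+92.3)/2 × 3 = 487.5
  [3.5→4.5]: (92.3+67.9)/2 × 1 = 80.1
  [4.5→4.75]: (67.9+62.8)/2 × 0.25 = 16.3375
  Sum = 709.9625 µg/L·hr
IV tail: 62.8/0.308 = 203.896; AUC_iv,0→∞ = 709.9625 + 203.896 = 913.8585 µg/L·hr
Trapezoidal AUC_0→4.25 (buccal film):
  [0→1]: (0.0+551.2)/2 × 1 = 275.6
  [1→2]: (551.2+458.7)/2 × 1 = 504.95
  [2→4]: (458.7+252.0)/2 × 2 = 710.7
  [4→4.25]: (252.0+233.4)/2 × 0.25 = 60.675
  Sum = 1551.925 µg/L·hr
buccal film tail: 233.4/0.308 = 757.792; AUC_ev,0→∞ = 1551.925 + 757.792 = 2309.717 µg/L·hr
F = (AUC_ev/D_ev)/(AUC_iv/D_iv) = (2309.717/400)/(913.8585/100) = 5.7742925/9.138585 = 0.6319

F = 0.632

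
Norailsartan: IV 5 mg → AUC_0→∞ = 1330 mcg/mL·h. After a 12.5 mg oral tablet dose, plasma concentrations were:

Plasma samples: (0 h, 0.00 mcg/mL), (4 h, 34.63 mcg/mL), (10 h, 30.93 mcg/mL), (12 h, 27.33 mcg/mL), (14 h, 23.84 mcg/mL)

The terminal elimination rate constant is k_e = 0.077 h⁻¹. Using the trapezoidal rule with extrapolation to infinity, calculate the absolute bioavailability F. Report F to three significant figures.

F = 0.206

Trapezoidal AUC_0→14 (oral tablet):
  [0→4]: (0.00+34.63)/2 × 4 = 69.26
  [4→10]: (34.63+30.93)/2 × 6 = 196.68
  [10→12]: (30.93+27.33)/2 × 2 = 58.26
  [12→14]: (27.33+23.84)/2 × 2 = 51.17
  Sum = 375.37 mcg/mL·h
Tail: C_last/k_e = 23.84/0.077 = 309.610
AUC_0→∞ (oral tablet) = 375.37 + 309.610 = 684.98 mcg/mL·h
F = (AUC_ev/D_ev)/(AUC_iv/D_iv) = (684.98/12.5)/(1330/5) = 54.7984/266 = 0.2060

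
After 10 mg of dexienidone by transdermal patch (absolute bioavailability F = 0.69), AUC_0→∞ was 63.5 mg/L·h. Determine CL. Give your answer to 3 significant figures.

CL = 0.109 L/h

CL = F × Dose / AUC_0→∞
   = 0.69 × 10 / 63.5 = 0.108661 L/h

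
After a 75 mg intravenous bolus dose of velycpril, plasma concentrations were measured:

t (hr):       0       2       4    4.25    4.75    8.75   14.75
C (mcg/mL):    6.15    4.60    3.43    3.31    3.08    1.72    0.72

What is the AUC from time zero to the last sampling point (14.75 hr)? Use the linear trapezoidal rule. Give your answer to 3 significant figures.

AUC = 38.1 mcg/mL·hr

Trapezoidal AUC_0→14.75:
  [0→2]: (6.15+4.60)/2 × 2 = 10.75
  [2→4]: (4.60+3.43)/2 × 2 = 8.03
  [4→4.25]: (3.43+3.31)/2 × 0.25 = 0.8425
  [4.25→4.75]: (3.31+3.08)/2 × 0.5 = 1.5975
  [4.75→8.75]: (3.08+1.72)/2 × 4 = 9.6
  [8.75→14.75]: (1.72+0.72)/2 × 6 = 7.32
  Sum = 38.14 mcg/mL·hr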